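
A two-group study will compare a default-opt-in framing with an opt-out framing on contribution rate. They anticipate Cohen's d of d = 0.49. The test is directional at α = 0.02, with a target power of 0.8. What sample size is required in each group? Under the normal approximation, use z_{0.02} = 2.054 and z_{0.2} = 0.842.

For two independent groups with equal n: n = 2·((z_{α} + z_β) / d)².
z_{α} + z_β = 2.054 + 0.842 = 2.896.
n = 2 × (2.896 / 0.49)² = 2 × 5.910² = 2 × 34.93 = 69.9.
Round up to the next whole participant.

n = 70 per group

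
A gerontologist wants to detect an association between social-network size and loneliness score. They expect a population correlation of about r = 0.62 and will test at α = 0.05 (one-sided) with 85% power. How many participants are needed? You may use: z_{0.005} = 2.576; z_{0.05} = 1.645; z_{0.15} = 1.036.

Fisher's z: C = ½·ln((1+r)/(1−r)) = ½·ln(4.2632) = 0.7250.
n = ((z_{α} + z_β)/C)² + 3.
(1.645 + 1.036) / 0.7250 = 2.681 / 0.7250 = 3.698.
n = 3.698² + 3 = 13.67 + 3 = 16.7.
Round up.

n = 17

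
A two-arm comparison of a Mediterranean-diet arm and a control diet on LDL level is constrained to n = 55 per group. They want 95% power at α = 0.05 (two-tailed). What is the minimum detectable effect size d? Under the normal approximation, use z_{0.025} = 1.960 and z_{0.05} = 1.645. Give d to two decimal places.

d_min ≈ 0.69

For two independent groups of n = 55 each: d_min = (z_{α/2} + z_β)·√(2/n).
z-sum = 1.960 + 1.645 = 3.605.
d_min = 3.605 × √(2/55) = 3.605 × 0.1907 = 0.687.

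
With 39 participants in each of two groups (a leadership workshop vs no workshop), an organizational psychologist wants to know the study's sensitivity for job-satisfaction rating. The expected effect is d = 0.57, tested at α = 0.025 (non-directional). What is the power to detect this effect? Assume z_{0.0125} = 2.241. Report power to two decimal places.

power ≈ 0.61

For two equal groups, power = Φ(d·√(n/2) − z_{α/2}).
d·√(n/2) = 0.57 × √(39/2) = 0.57 × 4.416 = 2.517.
z_β = 2.517 − 2.241 = 0.276.
Power = Φ(0.276) = 0.609.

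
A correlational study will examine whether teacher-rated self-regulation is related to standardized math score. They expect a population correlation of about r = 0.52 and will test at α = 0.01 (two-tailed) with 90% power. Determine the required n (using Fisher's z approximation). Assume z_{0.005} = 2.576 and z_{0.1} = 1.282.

n = 48

Fisher's z: C = ½·ln((1+r)/(1−r)) = ½·ln(3.1667) = 0.5763.
n = ((z_{α/2} + z_β)/C)² + 3.
(2.576 + 1.282) / 0.5763 = 3.858 / 0.5763 = 6.694.
n = 6.694² + 3 = 44.82 + 3 = 47.8.
Round up.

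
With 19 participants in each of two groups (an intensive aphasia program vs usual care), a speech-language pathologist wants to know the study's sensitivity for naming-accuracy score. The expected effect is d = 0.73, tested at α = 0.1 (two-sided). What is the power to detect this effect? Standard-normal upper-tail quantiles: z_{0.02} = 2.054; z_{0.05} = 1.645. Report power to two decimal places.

power ≈ 0.73

For two equal groups, power = Φ(d·√(n/2) − z_{α/2}).
d·√(n/2) = 0.73 × √(19/2) = 0.73 × 3.082 = 2.250.
z_β = 2.250 − 1.645 = 0.605.
Power = Φ(0.605) = 0.727.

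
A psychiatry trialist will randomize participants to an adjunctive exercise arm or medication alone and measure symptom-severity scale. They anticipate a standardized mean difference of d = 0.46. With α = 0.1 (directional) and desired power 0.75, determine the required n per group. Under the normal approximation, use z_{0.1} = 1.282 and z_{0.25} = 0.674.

For two independent groups with equal n: n = 2·((z_{α} + z_β) / d)².
z_{α} + z_β = 1.282 + 0.674 = 1.956.
n = 2 × (1.956 / 0.46)² = 2 × 4.252² = 2 × 18.08 = 36.2.
Round up to the next whole participant.

n = 37 per group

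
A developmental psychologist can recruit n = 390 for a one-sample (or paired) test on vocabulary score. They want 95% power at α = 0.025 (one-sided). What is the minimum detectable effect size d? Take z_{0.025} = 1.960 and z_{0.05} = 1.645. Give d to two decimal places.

For a single sample (or paired design) of n = 390: d_min = (z_{α} + z_β)/√n.
z-sum = 1.960 + 1.645 = 3.605.
d_min = 3.605 / √390 = 3.605 / 19.748 = 0.183.

d_min ≈ 0.18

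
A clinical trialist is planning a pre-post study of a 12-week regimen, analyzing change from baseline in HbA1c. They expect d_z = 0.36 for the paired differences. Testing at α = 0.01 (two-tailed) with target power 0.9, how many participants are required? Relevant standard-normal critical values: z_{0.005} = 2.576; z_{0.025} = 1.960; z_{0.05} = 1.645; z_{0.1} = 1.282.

n = 115 pairs

For a paired (one-sample on differences) test: n = ((z_{α/2} + z_β) / d)².
z_{α/2} + z_β = 2.576 + 1.282 = 3.858.
n = (3.858 / 0.36)² = 10.717² = 114.85.
Round up.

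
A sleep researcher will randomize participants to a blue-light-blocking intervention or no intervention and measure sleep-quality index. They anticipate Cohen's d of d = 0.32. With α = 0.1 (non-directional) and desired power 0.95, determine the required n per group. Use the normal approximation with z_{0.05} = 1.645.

n = 212 per group

For two independent groups with equal n: n = 2·((z_{α/2} + z_β) / d)².
z_{α/2} + z_β = 1.645 + 1.645 = 3.290.
n = 2 × (3.290 / 0.32)² = 2 × 10.281² = 2 × 105.70 = 211.4.
Round up to the next whole participant.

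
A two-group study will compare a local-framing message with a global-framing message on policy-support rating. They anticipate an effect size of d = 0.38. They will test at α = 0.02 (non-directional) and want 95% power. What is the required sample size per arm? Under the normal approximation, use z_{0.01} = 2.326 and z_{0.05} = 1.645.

For two independent groups with equal n: n = 2·((z_{α/2} + z_β) / d)².
z_{α/2} + z_β = 2.326 + 1.645 = 3.971.
n = 2 × (3.971 / 0.38)² = 2 × 10.450² = 2 × 109.20 = 218.4.
Round up to the next whole participant.

n = 219 per group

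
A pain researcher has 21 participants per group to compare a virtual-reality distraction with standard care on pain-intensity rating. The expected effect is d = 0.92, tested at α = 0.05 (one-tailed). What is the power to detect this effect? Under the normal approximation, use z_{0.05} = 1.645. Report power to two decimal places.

power ≈ 0.91

For two equal groups, power = Φ(d·√(n/2) − z_{α}).
d·√(n/2) = 0.92 × √(21/2) = 0.92 × 3.240 = 2.981.
z_β = 2.981 − 1.645 = 1.336.
Power = Φ(1.336) = 0.909.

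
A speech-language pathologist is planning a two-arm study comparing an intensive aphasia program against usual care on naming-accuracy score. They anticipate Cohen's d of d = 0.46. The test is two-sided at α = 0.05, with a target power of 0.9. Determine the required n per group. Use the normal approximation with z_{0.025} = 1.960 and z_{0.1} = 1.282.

n = 100 per group

For two independent groups with equal n: n = 2·((z_{α/2} + z_β) / d)².
z_{α/2} + z_β = 1.960 + 1.282 = 3.242.
n = 2 × (3.242 / 0.46)² = 2 × 7.048² = 2 × 49.67 = 99.3.
Round up to the next whole participant.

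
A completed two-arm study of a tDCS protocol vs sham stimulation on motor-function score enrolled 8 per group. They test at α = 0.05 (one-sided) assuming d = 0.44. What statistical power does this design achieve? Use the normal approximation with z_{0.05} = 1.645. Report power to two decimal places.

For two equal groups, power = Φ(d·√(n/2) − z_{α}).
d·√(n/2) = 0.44 × √(8/2) = 0.44 × 2.000 = 0.880.
z_β = 0.880 − 1.645 = -0.765.
Power = Φ(-0.765) = 0.222.

power ≈ 0.22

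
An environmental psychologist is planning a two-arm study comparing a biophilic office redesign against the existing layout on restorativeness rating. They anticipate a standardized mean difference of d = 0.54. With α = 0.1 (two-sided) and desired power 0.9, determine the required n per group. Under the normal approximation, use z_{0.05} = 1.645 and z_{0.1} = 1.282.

For two independent groups with equal n: n = 2·((z_{α/2} + z_β) / d)².
z_{α/2} + z_β = 1.645 + 1.282 = 2.927.
n = 2 × (2.927 / 0.54)² = 2 × 5.420² = 2 × 29.38 = 58.8.
Round up to the next whole participant.

n = 59 per group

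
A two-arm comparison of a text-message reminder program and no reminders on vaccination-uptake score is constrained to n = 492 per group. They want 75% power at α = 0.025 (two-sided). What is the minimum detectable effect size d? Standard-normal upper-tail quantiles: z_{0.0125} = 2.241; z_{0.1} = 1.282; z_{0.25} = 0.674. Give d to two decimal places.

d_min ≈ 0.19

For two independent groups of n = 492 each: d_min = (z_{α/2} + z_β)·√(2/n).
z-sum = 2.241 + 0.674 = 2.915.
d_min = 2.915 × √(2/492) = 2.915 × 0.0638 = 0.186.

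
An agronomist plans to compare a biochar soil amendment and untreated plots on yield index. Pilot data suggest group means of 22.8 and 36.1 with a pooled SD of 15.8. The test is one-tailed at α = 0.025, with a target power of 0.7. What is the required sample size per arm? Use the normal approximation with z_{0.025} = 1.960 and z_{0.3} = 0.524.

Cohen's d = |M₁ − M₂| / SD_pooled = |22.8 − 36.1| / 15.8 = 13.3 / 15.8 = 0.842.
For two independent groups with equal n: n = 2·((z_{α} + z_β) / d)².
z_{α} + z_β = 1.960 + 0.524 = 2.484.
n = 2 × (2.484 / 0.842)² = 2 × 2.950² = 2 × 8.70 = 17.4.
Round up to the next whole participant.

n = 18 per group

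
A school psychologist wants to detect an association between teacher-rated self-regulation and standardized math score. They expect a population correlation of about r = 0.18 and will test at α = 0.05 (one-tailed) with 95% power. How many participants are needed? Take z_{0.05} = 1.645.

n = 330

Fisher's z: C = ½·ln((1+r)/(1−r)) = ½·ln(1.4390) = 0.1820.
n = ((z_{α} + z_β)/C)² + 3.
(1.645 + 1.645) / 0.1820 = 3.290 / 0.1820 = 18.077.
n = 18.077² + 3 = 326.78 + 3 = 329.8.
Round up.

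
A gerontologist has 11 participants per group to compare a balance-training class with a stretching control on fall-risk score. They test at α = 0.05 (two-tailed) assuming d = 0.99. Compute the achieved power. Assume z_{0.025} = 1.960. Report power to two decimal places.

For two equal groups, power = Φ(d·√(n/2) − z_{α/2}).
d·√(n/2) = 0.99 × √(11/2) = 0.99 × 2.345 = 2.322.
z_β = 2.322 − 1.960 = 0.362.
Power = Φ(0.362) = 0.641.

power ≈ 0.64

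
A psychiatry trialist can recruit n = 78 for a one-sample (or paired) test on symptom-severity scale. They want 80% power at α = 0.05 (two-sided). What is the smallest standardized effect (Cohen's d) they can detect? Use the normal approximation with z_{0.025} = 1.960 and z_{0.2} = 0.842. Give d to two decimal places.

For a single sample (or paired design) of n = 78: d_min = (z_{α/2} + z_β)/√n.
z-sum = 1.960 + 0.842 = 2.802.
d_min = 2.802 / √78 = 2.802 / 8.832 = 0.317.

d_min ≈ 0.32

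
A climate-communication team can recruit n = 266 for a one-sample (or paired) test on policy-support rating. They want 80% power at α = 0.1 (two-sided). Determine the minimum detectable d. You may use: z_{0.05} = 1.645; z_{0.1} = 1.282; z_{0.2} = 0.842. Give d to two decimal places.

For a single sample (or paired design) of n = 266: d_min = (z_{α/2} + z_β)/√n.
z-sum = 1.645 + 0.842 = 2.487.
d_min = 2.487 / √266 = 2.487 / 16.310 = 0.152.

d_min ≈ 0.15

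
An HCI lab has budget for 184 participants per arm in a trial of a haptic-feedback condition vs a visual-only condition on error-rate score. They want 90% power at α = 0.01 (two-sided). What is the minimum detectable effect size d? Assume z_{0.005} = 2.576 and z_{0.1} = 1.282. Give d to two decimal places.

For two independent groups of n = 184 each: d_min = (z_{α/2} + z_β)·√(2/n).
z-sum = 2.576 + 1.282 = 3.858.
d_min = 3.858 × √(2/184) = 3.858 × 0.1043 = 0.402.

d_min ≈ 0.40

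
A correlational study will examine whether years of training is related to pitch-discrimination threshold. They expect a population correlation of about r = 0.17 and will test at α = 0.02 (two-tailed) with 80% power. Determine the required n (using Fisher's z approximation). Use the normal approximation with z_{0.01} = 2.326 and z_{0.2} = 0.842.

Fisher's z: C = ½·ln((1+r)/(1−r)) = ½·ln(1.4096) = 0.1717.
n = ((z_{α/2} + z_β)/C)² + 3.
(2.326 + 0.842) / 0.1717 = 3.168 / 0.1717 = 18.451.
n = 18.451² + 3 = 340.43 + 3 = 343.4.
Round up.

n = 344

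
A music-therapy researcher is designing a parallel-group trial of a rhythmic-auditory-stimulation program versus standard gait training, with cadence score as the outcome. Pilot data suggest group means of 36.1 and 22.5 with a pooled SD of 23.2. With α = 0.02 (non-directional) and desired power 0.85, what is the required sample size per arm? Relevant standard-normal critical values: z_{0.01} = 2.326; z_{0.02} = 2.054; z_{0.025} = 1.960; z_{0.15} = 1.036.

Cohen's d = |M₁ − M₂| / SD_pooled = |36.1 − 22.5| / 23.2 = 13.6 / 23.2 = 0.586.
For two independent groups with equal n: n = 2·((z_{α/2} + z_β) / d)².
z_{α/2} + z_β = 2.326 + 1.036 = 3.362.
n = 2 × (3.362 / 0.586)² = 2 × 5.737² = 2 × 32.92 = 65.8.
Round up to the next whole participant.

n = 66 per group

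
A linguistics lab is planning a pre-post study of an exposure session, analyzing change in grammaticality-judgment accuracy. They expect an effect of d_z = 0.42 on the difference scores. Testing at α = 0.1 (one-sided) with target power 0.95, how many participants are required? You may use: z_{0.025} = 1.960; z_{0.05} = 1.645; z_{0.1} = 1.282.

n = 49 pairs

For a paired (one-sample on differences) test: n = ((z_{α} + z_β) / d)².
z_{α} + z_β = 1.282 + 1.645 = 2.927.
n = (2.927 / 0.42)² = 6.969² = 48.57.
Round up.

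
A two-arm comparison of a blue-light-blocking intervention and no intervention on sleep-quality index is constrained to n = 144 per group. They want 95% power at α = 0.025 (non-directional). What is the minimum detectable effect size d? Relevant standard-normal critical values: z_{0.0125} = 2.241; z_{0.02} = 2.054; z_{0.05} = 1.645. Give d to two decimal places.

For two independent groups of n = 144 each: d_min = (z_{α/2} + z_β)·√(2/n).
z-sum = 2.241 + 1.645 = 3.886.
d_min = 3.886 × √(2/144) = 3.886 × 0.1179 = 0.458.

d_min ≈ 0.46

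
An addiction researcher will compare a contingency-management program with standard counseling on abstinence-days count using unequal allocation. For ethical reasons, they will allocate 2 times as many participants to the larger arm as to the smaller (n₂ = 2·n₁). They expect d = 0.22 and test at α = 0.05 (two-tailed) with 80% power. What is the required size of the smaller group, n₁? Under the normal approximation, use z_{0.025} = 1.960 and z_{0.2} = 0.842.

n₁ = 244

With allocation ratio k = n₂/n₁ = 2, Var(x̄₁−x̄₂) = σ²(1/n₁ + 1/(k·n₁)) = σ²·(k+1)/(k·n₁).
So n₁ = (1 + 1/k)·((z_{α/2} + z_β)/d)² = 1.500 × (2.802/0.22)².
n₁ = 1.500 × 162.21 = 243.3.
Round up: n₁ = 244, giving n₂ = 2 × 244 = 488.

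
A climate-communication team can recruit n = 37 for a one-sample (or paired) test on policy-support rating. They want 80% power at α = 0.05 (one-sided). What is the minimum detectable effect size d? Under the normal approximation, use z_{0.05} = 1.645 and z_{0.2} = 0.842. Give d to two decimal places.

For a single sample (or paired design) of n = 37: d_min = (z_{α} + z_β)/√n.
z-sum = 1.645 + 0.842 = 2.487.
d_min = 2.487 / √37 = 2.487 / 6.083 = 0.409.

d_min ≈ 0.41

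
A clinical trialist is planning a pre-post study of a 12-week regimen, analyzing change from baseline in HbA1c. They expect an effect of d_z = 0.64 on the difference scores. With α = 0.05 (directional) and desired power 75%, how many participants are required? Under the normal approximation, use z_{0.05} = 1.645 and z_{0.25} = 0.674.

For a paired (one-sample on differences) test: n = ((z_{α} + z_β) / d)².
z_{α} + z_β = 1.645 + 0.674 = 2.319.
n = (2.319 / 0.64)² = 3.623² = 13.13.
Round up.

n = 14 pairs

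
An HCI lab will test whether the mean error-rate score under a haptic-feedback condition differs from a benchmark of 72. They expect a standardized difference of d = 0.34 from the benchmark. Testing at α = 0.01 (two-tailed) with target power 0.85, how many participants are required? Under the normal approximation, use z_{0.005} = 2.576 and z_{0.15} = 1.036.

For a one-sample test: n = ((z_{α/2} + z_β) / d)².
z_{α/2} + z_β = 2.576 + 1.036 = 3.612.
n = (3.612 / 0.34)² = 10.624² = 112.86.
Round up.

n = 113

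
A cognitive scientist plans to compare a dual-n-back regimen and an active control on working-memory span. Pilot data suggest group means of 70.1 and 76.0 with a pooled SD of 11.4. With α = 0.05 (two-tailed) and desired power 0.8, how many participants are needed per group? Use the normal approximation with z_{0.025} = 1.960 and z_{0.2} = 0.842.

n = 59 per group

Cohen's d = |M₁ − M₂| / SD_pooled = |70.1 − 76.0| / 11.4 = 5.9 / 11.4 = 0.518.
For two independent groups with equal n: n = 2·((z_{α/2} + z_β) / d)².
z_{α/2} + z_β = 1.960 + 0.842 = 2.802.
n = 2 × (2.802 / 0.518)² = 2 × 5.409² = 2 × 29.26 = 58.5.
Round up to the next whole participant.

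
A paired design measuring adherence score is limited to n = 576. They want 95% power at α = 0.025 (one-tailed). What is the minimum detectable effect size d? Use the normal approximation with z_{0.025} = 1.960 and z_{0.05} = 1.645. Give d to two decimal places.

d_min ≈ 0.15

For a single sample (or paired design) of n = 576: d_min = (z_{α} + z_β)/√n.
z-sum = 1.960 + 1.645 = 3.605.
d_min = 3.605 / √576 = 3.605 / 24.000 = 0.150.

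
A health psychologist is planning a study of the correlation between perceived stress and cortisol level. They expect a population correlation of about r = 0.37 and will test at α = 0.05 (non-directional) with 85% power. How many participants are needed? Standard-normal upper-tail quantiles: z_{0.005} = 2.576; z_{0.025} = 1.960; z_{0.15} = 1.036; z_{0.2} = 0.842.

Fisher's z: C = ½·ln((1+r)/(1−r)) = ½·ln(2.1746) = 0.3884.
n = ((z_{α/2} + z_β)/C)² + 3.
(1.960 + 1.036) / 0.3884 = 2.996 / 0.3884 = 7.714.
n = 7.714² + 3 = 59.50 + 3 = 62.5.
Round up.

n = 63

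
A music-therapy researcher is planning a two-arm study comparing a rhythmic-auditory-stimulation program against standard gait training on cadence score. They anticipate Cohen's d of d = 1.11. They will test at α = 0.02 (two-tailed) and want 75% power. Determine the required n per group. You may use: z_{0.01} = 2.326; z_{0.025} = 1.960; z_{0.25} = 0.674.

For two independent groups with equal n: n = 2·((z_{α/2} + z_β) / d)².
z_{α/2} + z_β = 2.326 + 0.674 = 3.000.
n = 2 × (3.000 / 1.11)² = 2 × 2.703² = 2 × 7.30 = 14.6.
Round up to the next whole participant.

n = 15 per group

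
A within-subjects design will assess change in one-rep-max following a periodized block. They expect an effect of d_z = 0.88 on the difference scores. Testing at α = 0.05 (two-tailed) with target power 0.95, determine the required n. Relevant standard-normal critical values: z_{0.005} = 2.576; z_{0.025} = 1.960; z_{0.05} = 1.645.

For a paired (one-sample on differences) test: n = ((z_{α/2} + z_β) / d)².
z_{α/2} + z_β = 1.960 + 1.645 = 3.605.
n = (3.605 / 0.88)² = 4.097² = 16.78.
Round up.

n = 17 pairs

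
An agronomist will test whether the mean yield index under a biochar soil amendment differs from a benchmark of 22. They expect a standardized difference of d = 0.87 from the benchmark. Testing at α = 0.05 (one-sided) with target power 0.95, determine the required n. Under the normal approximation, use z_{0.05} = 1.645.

For a one-sample test: n = ((z_{α} + z_β) / d)².
z_{α} + z_β = 1.645 + 1.645 = 3.290.
n = (3.290 / 0.87)² = 3.782² = 14.30.
Round up.

n = 15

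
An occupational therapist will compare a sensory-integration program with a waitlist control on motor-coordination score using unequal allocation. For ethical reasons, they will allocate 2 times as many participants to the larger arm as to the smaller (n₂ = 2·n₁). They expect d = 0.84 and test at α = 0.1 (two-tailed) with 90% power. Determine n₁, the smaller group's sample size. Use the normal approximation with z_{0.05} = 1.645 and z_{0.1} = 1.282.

n₁ = 19

With allocation ratio k = n₂/n₁ = 2, Var(x̄₁−x̄₂) = σ²(1/n₁ + 1/(k·n₁)) = σ²·(k+1)/(k·n₁).
So n₁ = (1 + 1/k)·((z_{α/2} + z_β)/d)² = 1.500 × (2.927/0.84)².
n₁ = 1.500 × 12.14 = 18.2.
Round up: n₁ = 19, giving n₂ = 2 × 19 = 38.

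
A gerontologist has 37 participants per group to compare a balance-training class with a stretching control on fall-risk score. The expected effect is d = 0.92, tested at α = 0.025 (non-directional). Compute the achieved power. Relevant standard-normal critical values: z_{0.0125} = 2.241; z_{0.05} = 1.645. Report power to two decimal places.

For two equal groups, power = Φ(d·√(n/2) − z_{α/2}).
d·√(n/2) = 0.92 × √(37/2) = 0.92 × 4.301 = 3.957.
z_β = 3.957 − 2.241 = 1.716.
Power = Φ(1.716) = 0.957.

power ≈ 0.96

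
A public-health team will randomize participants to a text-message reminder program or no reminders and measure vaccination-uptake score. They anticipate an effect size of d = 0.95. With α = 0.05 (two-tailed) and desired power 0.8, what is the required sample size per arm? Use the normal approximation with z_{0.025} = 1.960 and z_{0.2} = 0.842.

n = 18 per group

For two independent groups with equal n: n = 2·((z_{α/2} + z_β) / d)².
z_{α/2} + z_β = 1.960 + 0.842 = 2.802.
n = 2 × (2.802 / 0.95)² = 2 × 2.949² = 2 × 8.70 = 17.4.
Round up to the next whole participant.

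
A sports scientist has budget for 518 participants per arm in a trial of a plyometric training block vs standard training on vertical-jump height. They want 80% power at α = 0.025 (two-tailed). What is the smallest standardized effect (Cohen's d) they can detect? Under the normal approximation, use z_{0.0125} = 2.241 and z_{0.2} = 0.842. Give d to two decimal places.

d_min ≈ 0.19

For two independent groups of n = 518 each: d_min = (z_{α/2} + z_β)·√(2/n).
z-sum = 2.241 + 0.842 = 3.083.
d_min = 3.083 × √(2/518) = 3.083 × 0.0621 = 0.192.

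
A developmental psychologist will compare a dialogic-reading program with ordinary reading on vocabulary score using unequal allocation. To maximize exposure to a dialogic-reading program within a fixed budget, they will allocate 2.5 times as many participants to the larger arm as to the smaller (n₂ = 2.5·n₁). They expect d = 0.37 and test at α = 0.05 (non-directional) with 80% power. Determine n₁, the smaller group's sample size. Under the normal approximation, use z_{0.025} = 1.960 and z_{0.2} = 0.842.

With allocation ratio k = n₂/n₁ = 2.5, Var(x̄₁−x̄₂) = σ²(1/n₁ + 1/(k·n₁)) = σ²·(k+1)/(k·n₁).
So n₁ = (1 + 1/k)·((z_{α/2} + z_β)/d)² = 1.400 × (2.802/0.37)².
n₁ = 1.400 × 57.35 = 80.3.
Round up: n₁ = 81, giving n₂ = ⌈2.5 × 81⌉ = ⌈202.5⌉ = 203.

n₁ = 81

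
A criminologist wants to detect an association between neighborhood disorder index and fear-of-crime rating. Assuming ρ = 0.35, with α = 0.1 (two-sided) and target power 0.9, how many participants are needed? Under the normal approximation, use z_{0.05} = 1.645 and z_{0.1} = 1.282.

Fisher's z: C = ½·ln((1+r)/(1−r)) = ½·ln(2.0769) = 0.3654.
n = ((z_{α/2} + z_β)/C)² + 3.
(1.645 + 1.282) / 0.3654 = 2.927 / 0.3654 = 8.010.
n = 8.010² + 3 = 64.17 + 3 = 67.2.
Round up.

n = 68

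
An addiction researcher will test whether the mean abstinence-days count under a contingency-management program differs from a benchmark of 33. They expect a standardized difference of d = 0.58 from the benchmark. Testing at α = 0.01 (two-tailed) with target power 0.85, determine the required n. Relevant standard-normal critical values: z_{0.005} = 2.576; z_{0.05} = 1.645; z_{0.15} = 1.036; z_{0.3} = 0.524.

n = 39

For a one-sample test: n = ((z_{α/2} + z_β) / d)².
z_{α/2} + z_β = 2.576 + 1.036 = 3.612.
n = (3.612 / 0.58)² = 6.228² = 38.78.
Round up.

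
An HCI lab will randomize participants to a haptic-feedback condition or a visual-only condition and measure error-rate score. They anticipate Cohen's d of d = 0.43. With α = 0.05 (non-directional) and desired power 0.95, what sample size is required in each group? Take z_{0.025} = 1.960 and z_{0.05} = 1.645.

n = 141 per group

For two independent groups with equal n: n = 2·((z_{α/2} + z_β) / d)².
z_{α/2} + z_β = 1.960 + 1.645 = 3.605.
n = 2 × (3.605 / 0.43)² = 2 × 8.384² = 2 × 70.29 = 140.6.
Round up to the next whole participant.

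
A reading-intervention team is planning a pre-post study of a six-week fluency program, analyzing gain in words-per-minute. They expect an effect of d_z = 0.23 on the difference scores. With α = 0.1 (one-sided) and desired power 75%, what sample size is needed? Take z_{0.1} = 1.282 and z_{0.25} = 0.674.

n = 73 pairs

For a paired (one-sample on differences) test: n = ((z_{α} + z_β) / d)².
z_{α} + z_β = 1.282 + 0.674 = 1.956.
n = (1.956 / 0.23)² = 8.504² = 72.32.
Round up.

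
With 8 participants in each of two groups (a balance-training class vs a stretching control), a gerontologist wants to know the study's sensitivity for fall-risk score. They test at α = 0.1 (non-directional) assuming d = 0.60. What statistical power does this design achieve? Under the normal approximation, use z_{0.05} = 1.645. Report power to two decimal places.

For two equal groups, power = Φ(d·√(n/2) − z_{α/2}).
d·√(n/2) = 0.60 × √(8/2) = 0.60 × 2.000 = 1.200.
z_β = 1.200 − 1.645 = -0.445.
Power = Φ(-0.445) = 0.328.

power ≈ 0.33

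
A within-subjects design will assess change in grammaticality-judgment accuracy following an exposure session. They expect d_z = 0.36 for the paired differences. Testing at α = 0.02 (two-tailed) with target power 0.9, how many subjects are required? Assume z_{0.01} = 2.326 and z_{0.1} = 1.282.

For a paired (one-sample on differences) test: n = ((z_{α/2} + z_β) / d)².
z_{α/2} + z_β = 2.326 + 1.282 = 3.608.
n = (3.608 / 0.36)² = 10.022² = 100.44.
Round up.

n = 101 pairs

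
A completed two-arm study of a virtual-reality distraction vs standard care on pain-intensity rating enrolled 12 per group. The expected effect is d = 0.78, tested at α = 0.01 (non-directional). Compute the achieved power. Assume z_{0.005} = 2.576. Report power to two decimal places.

For two equal groups, power = Φ(d·√(n/2) − z_{α/2}).
d·√(n/2) = 0.78 × √(12/2) = 0.78 × 2.449 = 1.911.
z_β = 1.911 − 2.576 = -0.665.
Power = Φ(-0.665) = 0.253.

power ≈ 0.25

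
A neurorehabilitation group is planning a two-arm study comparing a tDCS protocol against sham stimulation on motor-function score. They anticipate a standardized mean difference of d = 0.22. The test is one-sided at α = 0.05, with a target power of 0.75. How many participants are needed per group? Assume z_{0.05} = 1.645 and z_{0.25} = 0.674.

n = 223 per group

For two independent groups with equal n: n = 2·((z_{α} + z_β) / d)².
z_{α} + z_β = 1.645 + 0.674 = 2.319.
n = 2 × (2.319 / 0.22)² = 2 × 10.541² = 2 × 111.11 = 222.2.
Round up to the next whole participant.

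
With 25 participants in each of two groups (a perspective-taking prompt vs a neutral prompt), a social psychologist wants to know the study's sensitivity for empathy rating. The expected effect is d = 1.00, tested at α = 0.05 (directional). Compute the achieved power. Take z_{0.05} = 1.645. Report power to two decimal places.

power ≈ 0.97

For two equal groups, power = Φ(d·√(n/2) − z_{α}).
d·√(n/2) = 1.00 × √(25/2) = 1.00 × 3.536 = 3.536.
z_β = 3.536 − 1.645 = 1.891.
Power = Φ(1.891) = 0.971.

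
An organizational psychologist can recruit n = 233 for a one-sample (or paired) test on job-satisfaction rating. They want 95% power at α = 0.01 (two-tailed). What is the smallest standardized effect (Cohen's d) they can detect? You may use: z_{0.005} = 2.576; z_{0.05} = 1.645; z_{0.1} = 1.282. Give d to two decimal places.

For a single sample (or paired design) of n = 233: d_min = (z_{α/2} + z_β)/√n.
z-sum = 2.576 + 1.645 = 4.221.
d_min = 4.221 / √233 = 4.221 / 15.264 = 0.277.

d_min ≈ 0.28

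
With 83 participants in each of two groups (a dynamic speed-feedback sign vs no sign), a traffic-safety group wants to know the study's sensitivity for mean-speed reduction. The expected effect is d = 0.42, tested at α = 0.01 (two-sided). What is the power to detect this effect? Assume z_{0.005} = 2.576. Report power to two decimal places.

power ≈ 0.55

For two equal groups, power = Φ(d·√(n/2) − z_{α/2}).
d·√(n/2) = 0.42 × √(83/2) = 0.42 × 6.442 = 2.706.
z_β = 2.706 − 2.576 = 0.130.
Power = Φ(0.130) = 0.552.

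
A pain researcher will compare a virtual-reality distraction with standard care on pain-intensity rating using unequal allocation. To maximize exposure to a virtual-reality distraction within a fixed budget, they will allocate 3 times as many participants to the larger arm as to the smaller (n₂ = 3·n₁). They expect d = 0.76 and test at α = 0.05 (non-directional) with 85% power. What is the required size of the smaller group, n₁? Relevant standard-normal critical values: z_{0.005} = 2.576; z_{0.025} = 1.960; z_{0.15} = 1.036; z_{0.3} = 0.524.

n₁ = 21

With allocation ratio k = n₂/n₁ = 3, Var(x̄₁−x̄₂) = σ²(1/n₁ + 1/(k·n₁)) = σ²·(k+1)/(k·n₁).
So n₁ = (1 + 1/k)·((z_{α/2} + z_β)/d)² = 1.333 × (2.996/0.76)².
n₁ = 1.333 × 15.54 = 20.7.
Round up: n₁ = 21, giving n₂ = 3 × 21 = 63.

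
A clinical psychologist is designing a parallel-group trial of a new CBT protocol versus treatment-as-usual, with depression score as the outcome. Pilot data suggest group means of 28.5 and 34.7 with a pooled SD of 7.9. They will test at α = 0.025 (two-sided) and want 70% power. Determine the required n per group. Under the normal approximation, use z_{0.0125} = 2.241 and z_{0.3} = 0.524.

n = 25 per group

Cohen's d = |M₁ − M₂| / SD_pooled = |28.5 − 34.7| / 7.9 = 6.2 / 7.9 = 0.785.
For two independent groups with equal n: n = 2·((z_{α/2} + z_β) / d)².
z_{α/2} + z_β = 2.241 + 0.524 = 2.765.
n = 2 × (2.765 / 0.785)² = 2 × 3.522² = 2 × 12.41 = 24.8.
Round up to the next whole participant.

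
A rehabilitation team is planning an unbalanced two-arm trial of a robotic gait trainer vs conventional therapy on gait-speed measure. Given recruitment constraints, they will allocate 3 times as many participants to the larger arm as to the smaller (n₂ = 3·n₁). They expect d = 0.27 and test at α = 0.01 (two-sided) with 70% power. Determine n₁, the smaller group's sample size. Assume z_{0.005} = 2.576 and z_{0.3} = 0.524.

n₁ = 176

With allocation ratio k = n₂/n₁ = 3, Var(x̄₁−x̄₂) = σ²(1/n₁ + 1/(k·n₁)) = σ²·(k+1)/(k·n₁).
So n₁ = (1 + 1/k)·((z_{α/2} + z_β)/d)² = 1.333 × (3.100/0.27)².
n₁ = 1.333 × 131.82 = 175.8.
Round up: n₁ = 176, giving n₂ = 3 × 176 = 528.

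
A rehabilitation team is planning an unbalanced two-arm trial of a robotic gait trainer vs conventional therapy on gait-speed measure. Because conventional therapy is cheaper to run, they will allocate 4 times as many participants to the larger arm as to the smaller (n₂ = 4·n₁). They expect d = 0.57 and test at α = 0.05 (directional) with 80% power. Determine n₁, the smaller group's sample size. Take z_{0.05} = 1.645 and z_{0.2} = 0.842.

n₁ = 24

With allocation ratio k = n₂/n₁ = 4, Var(x̄₁−x̄₂) = σ²(1/n₁ + 1/(k·n₁)) = σ²·(k+1)/(k·n₁).
So n₁ = (1 + 1/k)·((z_{α} + z_β)/d)² = 1.250 × (2.487/0.57)².
n₁ = 1.250 × 19.04 = 23.8.
Round up: n₁ = 24, giving n₂ = 4 × 24 = 96.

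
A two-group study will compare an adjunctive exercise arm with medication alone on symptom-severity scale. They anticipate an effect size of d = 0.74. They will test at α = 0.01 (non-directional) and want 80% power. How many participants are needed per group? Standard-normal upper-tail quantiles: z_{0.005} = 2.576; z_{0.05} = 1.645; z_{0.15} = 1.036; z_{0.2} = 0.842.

n = 43 per group

For two independent groups with equal n: n = 2·((z_{α/2} + z_β) / d)².
z_{α/2} + z_β = 2.576 + 0.842 = 3.418.
n = 2 × (3.418 / 0.74)² = 2 × 4.619² = 2 × 21.33 = 42.7.
Round up to the next whole participant.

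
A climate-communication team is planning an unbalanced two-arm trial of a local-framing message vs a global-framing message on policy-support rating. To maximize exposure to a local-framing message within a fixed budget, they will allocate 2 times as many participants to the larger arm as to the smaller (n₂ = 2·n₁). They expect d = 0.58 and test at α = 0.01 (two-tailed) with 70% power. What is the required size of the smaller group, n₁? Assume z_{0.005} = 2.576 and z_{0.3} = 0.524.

n₁ = 43

With allocation ratio k = n₂/n₁ = 2, Var(x̄₁−x̄₂) = σ²(1/n₁ + 1/(k·n₁)) = σ²·(k+1)/(k·n₁).
So n₁ = (1 + 1/k)·((z_{α/2} + z_β)/d)² = 1.500 × (3.100/0.58)².
n₁ = 1.500 × 28.57 = 42.9.
Round up: n₁ = 43, giving n₂ = 2 × 43 = 86.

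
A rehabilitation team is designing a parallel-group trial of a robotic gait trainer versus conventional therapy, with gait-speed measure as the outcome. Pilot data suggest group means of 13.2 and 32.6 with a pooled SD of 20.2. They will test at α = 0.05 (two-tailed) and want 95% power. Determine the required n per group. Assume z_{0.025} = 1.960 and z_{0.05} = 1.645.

n = 29 per group

Cohen's d = |M₁ − M₂| / SD_pooled = |13.2 − 32.6| / 20.2 = 19.4 / 20.2 = 0.960.
For two independent groups with equal n: n = 2·((z_{α/2} + z_β) / d)².
z_{α/2} + z_β = 1.960 + 1.645 = 3.605.
n = 2 × (3.605 / 0.960)² = 2 × 3.755² = 2 × 14.10 = 28.2.
Round up to the next whole participant.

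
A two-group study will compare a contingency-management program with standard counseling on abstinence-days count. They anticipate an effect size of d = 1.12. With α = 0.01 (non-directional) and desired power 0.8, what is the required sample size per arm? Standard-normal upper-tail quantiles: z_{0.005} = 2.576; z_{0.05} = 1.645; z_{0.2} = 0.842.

For two independent groups with equal n: n = 2·((z_{α/2} + z_β) / d)².
z_{α/2} + z_β = 2.576 + 0.842 = 3.418.
n = 2 × (3.418 / 1.12)² = 2 × 3.052² = 2 × 9.31 = 18.6.
Round up to the next whole participant.

n = 19 per group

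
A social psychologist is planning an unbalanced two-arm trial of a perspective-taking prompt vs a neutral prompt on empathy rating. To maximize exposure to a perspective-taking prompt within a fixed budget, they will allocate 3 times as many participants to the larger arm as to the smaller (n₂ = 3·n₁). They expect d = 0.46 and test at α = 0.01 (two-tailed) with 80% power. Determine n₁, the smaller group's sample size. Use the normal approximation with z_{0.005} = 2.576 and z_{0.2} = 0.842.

With allocation ratio k = n₂/n₁ = 3, Var(x̄₁−x̄₂) = σ²(1/n₁ + 1/(k·n₁)) = σ²·(k+1)/(k·n₁).
So n₁ = (1 + 1/k)·((z_{α/2} + z_β)/d)² = 1.333 × (3.418/0.46)².
n₁ = 1.333 × 55.21 = 73.6.
Round up: n₁ = 74, giving n₂ = 3 × 74 = 222.

n₁ = 74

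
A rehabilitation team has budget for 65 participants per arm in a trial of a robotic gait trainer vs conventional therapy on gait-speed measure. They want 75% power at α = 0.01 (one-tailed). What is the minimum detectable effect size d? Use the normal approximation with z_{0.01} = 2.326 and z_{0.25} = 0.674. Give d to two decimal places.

d_min ≈ 0.53

For two independent groups of n = 65 each: d_min = (z_{α} + z_β)·√(2/n).
z-sum = 2.326 + 0.674 = 3.000.
d_min = 3.000 × √(2/65) = 3.000 × 0.1754 = 0.526.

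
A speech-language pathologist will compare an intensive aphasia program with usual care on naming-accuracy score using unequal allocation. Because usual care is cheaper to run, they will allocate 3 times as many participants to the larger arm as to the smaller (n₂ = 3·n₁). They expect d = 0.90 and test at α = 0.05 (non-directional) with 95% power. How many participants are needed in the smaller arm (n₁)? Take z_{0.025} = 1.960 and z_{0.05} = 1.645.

With allocation ratio k = n₂/n₁ = 3, Var(x̄₁−x̄₂) = σ²(1/n₁ + 1/(k·n₁)) = σ²·(k+1)/(k·n₁).
So n₁ = (1 + 1/k)·((z_{α/2} + z_β)/d)² = 1.333 × (3.605/0.90)².
n₁ = 1.333 × 16.04 = 21.4.
Round up: n₁ = 22, giving n₂ = 3 × 22 = 66.

n₁ = 22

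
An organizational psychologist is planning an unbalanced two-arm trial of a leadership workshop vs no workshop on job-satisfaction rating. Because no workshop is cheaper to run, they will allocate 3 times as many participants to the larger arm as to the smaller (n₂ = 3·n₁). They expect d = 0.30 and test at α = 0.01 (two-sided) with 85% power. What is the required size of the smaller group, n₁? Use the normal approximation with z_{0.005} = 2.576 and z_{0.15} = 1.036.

With allocation ratio k = n₂/n₁ = 3, Var(x̄₁−x̄₂) = σ²(1/n₁ + 1/(k·n₁)) = σ²·(k+1)/(k·n₁).
So n₁ = (1 + 1/k)·((z_{α/2} + z_β)/d)² = 1.333 × (3.612/0.30)².
n₁ = 1.333 × 144.96 = 193.3.
Round up: n₁ = 194, giving n₂ = 3 × 194 = 582.

n₁ = 194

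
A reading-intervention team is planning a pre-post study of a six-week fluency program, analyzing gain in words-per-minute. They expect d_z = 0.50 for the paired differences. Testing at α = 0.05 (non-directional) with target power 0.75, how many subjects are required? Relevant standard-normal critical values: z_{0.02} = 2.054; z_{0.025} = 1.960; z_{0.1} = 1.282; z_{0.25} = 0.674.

n = 28 pairs

For a paired (one-sample on differences) test: n = ((z_{α/2} + z_β) / d)².
z_{α/2} + z_β = 1.960 + 0.674 = 2.634.
n = (2.634 / 0.50)² = 5.268² = 27.75.
Round up.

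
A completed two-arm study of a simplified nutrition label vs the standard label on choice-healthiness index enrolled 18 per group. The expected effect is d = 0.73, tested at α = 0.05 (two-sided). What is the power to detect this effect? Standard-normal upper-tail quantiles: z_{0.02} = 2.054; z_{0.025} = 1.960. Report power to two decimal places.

For two equal groups, power = Φ(d·√(n/2) − z_{α/2}).
d·√(n/2) = 0.73 × √(18/2) = 0.73 × 3.000 = 2.190.
z_β = 2.190 − 1.960 = 0.230.
Power = Φ(0.230) = 0.591.

power ≈ 0.59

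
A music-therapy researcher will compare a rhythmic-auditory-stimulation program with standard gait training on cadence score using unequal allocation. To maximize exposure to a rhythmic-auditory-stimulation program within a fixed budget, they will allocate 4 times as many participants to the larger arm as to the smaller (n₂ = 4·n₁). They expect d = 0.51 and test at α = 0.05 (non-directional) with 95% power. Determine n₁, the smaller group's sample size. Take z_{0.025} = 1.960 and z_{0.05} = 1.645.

n₁ = 63

With allocation ratio k = n₂/n₁ = 4, Var(x̄₁−x̄₂) = σ²(1/n₁ + 1/(k·n₁)) = σ²·(k+1)/(k·n₁).
So n₁ = (1 + 1/k)·((z_{α/2} + z_β)/d)² = 1.250 × (3.605/0.51)².
n₁ = 1.250 × 49.97 = 62.5.
Round up: n₁ = 63, giving n₂ = 4 × 63 = 252.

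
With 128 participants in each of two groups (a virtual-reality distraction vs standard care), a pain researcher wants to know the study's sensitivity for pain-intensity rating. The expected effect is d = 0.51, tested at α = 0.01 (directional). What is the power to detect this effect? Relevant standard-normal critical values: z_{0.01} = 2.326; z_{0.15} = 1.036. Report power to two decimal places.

For two equal groups, power = Φ(d·√(n/2) − z_{α}).
d·√(n/2) = 0.51 × √(128/2) = 0.51 × 8.000 = 4.080.
z_β = 4.080 − 2.326 = 1.754.
Power = Φ(1.754) = 0.960.

power ≈ 0.96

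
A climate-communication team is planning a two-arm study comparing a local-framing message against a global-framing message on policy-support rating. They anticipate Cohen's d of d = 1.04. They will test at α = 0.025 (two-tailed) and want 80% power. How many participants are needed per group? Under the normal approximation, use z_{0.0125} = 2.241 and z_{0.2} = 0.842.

n = 18 per group

For two independent groups with equal n: n = 2·((z_{α/2} + z_β) / d)².
z_{α/2} + z_β = 2.241 + 0.842 = 3.083.
n = 2 × (3.083 / 1.04)² = 2 × 2.964² = 2 × 8.79 = 17.6.
Round up to the next whole participant.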